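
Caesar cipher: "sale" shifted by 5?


Word: "sale"
Shift: 5
Each letter → (letter + shift) mod 26:
  's' (18) + 5 = 23 → 'x'
  'a' (0) + 5 = 5 → 'f'
  'l' (11) + 5 = 16 → 'q'
  'e' (4) + 5 = 9 → 'j'
Result = "xfqj"


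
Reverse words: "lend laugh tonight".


Original: "lend laugh tonight"
Words (1..n): lend | laugh | tonight
Reversed (n..1): tonight | laugh | lend
Result = "tonight laugh lend"


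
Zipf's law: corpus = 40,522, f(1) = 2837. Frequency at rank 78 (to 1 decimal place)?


Zipf's law: f(r) = f(1) / r
f(1) = 2837
f(78) = 2837 / 78
= 36.4 occurrences


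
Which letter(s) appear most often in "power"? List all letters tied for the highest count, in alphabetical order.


Word: "power"
Letter counts:
  'e': 1
  'o': 1
  'p': 1
  'r': 1
  'w': 1
Maximum count = 1
Most frequent = 'e', 'o', 'p', 'r', 'w' (1 time each)


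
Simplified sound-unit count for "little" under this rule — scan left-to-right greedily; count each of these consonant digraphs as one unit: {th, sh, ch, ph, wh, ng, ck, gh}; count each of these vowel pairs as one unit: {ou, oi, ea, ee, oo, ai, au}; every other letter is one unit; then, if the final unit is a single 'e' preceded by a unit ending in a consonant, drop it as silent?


Word: "little" (6 letters)
Left-to-right scan:
  1. 'l' (letter)
  2. 'i' (letter)
  3. 't' (letter)
  4. 't' (letter)
  5. 'l' (letter)
  6. 'e' (letter)
Units from scan: 6
Final unit is 'e' after a consonant -> drop as silent (-1)
Sound units = 5 units


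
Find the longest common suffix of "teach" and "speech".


Word 1: "teach"
Word 2: "speech"
Comparing from end:
  Pos -1: 'h' == 'h'
  Pos -2: 'c' == 'c'
  Pos -3: 'a' != 'e' (stop)
LCS = "ch" (length 2)


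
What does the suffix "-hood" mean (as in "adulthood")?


Suffix: -hood
As in: adulthood -> adult + -hood
Meaning = state / condition


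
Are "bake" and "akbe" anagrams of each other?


Word 1: "bake" → sorted: abek
Word 2: "akbe" → sorted: abek
Same letters? abek == abek
Anagram = Yes


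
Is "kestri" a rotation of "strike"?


Word: "strike", Candidate: "kestri"
Method: check if candidate is substring of word+word
"strikestrike" contains "kestri"? Yes
Is rotation = Yes


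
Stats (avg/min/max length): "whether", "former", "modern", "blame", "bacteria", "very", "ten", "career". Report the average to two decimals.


Lengths: "whether"=7, "former"=6, "modern"=6, "blame"=5, "bacteria"=8, "very"=4, "ten"=3, "career"=6
Sum = 45, Count = 8
Average = 45/8 = 5.63
= avg=5.63, min=3, max=8


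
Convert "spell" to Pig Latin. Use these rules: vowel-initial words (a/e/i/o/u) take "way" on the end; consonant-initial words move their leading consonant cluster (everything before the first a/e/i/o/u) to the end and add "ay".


Word: "spell"
Starts with consonant(s) → move to end, add 'ay'
Consonant cluster: "sp"
Pig Latin = "ellspay"


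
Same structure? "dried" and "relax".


Pattern of "dried": [0, 1, 2, 3, 0]
Pattern of "relax": [0, 1, 2, 3, 4]
Patterns do not match
Same pattern = No


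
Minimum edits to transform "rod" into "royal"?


Word 1: "rod" (length 3)
Word 2: "royal" (length 5)
One optimal edit sequence (insert/delete/substitute each cost 1):
  1. keep 'r'
  2. keep 'o'
  3. insert 'y'  (+1)
  4. insert 'a'  (+1)
  5. substitute 'd' -> 'l'  (+1)
Total edit operations: 3
Edit distance = 3


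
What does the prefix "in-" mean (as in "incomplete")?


Prefix: in-
Example: incomplete = in- + complete
Meaning = not / into


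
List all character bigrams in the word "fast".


Word: "fast" (length 4)
Number of bigrams = 4 - 2 + 1 = 3
  Position 0: "fa"
  Position 1: "as"
  Position 2: "st"
Bigrams = "fa", "as", "st"


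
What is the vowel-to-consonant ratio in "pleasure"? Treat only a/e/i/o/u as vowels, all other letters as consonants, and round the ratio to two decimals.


Word: "pleasure"
Vowels (a,e,i,o,u): 4
Consonants: 4
Ratio = 4/4
= 1.00


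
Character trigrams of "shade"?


Word: "shade" (length 5)
Number of trigrams = 5 - 3 + 1 = 3
  Position 0: "sha"
  Position 1: "had"
  Position 2: "ade"
Trigrams = "sha", "had", "ade"


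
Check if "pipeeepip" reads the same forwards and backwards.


Word: "pipeeepip"
Reversed: "pipeeepip"
Forward == Backward? pipeeepip == pipeeepip
Palindrome = Yes


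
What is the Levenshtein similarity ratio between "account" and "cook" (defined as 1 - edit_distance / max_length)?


Word 1: "account" (length 7)
Word 2: "cook" (length 4)
One optimal edit sequence:
  1. delete 'a'  (+1)
  2. delete 'c'  (+1)
  3. keep 'c'
  4. keep 'o'
  5. delete 'u'  (+1)
  6. substitute 'n' -> 'o'  (+1)
  7. substitute 't' -> 'k'  (+1)
Edit distance = 5
Max length = max(7, 4) = 7
Similarity = 1 - 5/7
= 0.2857


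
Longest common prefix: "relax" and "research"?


Word 1: "relax"
Word 2: "research"
Comparing from start:
  Pos 0: 'r' == 'r'
  Pos 1: 'e' == 'e'
  Pos 2: 'l' != 's' (stop)
LCP = "re" (length 2)


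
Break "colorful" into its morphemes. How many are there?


Word: "colorful"
Morphemes: color | -ful
Each morpheme carries meaning
= 2 morphemes


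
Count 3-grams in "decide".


Word: "decide" (length 6)
Number of 3-grams = length - 3 + 1 = 6 - 3 + 1
= 4


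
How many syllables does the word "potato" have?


Word: "potato"
Syllable breakdown: po / ta / to
Counting: 3 parts
= 3 syllables


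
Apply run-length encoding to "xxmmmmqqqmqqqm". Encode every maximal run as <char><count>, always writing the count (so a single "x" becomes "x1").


String: "xxmmmmqqqmqqqm"
Scanning for consecutive runs:
  'x' x 2
  'm' x 4
  'q' x 3
  'm' x 1
  'q' x 3
  'm' x 1
RLE = "x2m4q3m1q3m1"


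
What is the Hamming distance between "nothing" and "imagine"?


Comparing character by character (same length = 7):
  Pos 0: 'n' vs 'i' !=
  Pos 1: 'o' vs 'm' !=
  Pos 2: 't' vs 'a' !=
  Pos 3: 'h' vs 'g' !=
  Pos 4: 'i' vs 'i' =
  Pos 5: 'n' vs 'n' =
  Pos 6: 'g' vs 'e' !=
Hamming distance = 5


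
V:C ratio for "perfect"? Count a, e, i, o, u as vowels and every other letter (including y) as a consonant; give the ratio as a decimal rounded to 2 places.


Word: "perfect"
Vowels (a,e,i,o,u): 2
Consonants: 5
Ratio = 2/5
= 0.40


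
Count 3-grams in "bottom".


Word: "bottom" (length 6)
Number of 3-grams = length - 3 + 1 = 6 - 3 + 1
= 4


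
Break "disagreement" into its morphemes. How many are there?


Word: "disagreement"
Morphemes: dis- | agree | -ment
Each morpheme carries meaning
= 3 morphemes


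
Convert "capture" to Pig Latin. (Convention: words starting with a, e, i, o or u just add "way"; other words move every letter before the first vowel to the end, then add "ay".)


Word: "capture"
Starts with consonant(s) → move to end, add 'ay'
Consonant cluster: "c"
Pig Latin = "apturecay"


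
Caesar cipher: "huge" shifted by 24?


Word: "huge"
Shift: 24
Each letter → (letter + shift) mod 26:
  'h' (7) + 24 = 5 → 'f'
  'u' (20) + 24 = 18 → 's'
  'g' (6) + 24 = 4 → 'e'
  'e' (4) + 24 = 2 → 'c'
Result = "fsec"


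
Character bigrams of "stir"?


Word: "stir" (length 4)
Number of bigrams = 4 - 2 + 1 = 3
  Position 0: "st"
  Position 1: "ti"
  Position 2: "ir"
Bigrams = "st", "ti", "ir"


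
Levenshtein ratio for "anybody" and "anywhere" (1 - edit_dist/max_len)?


Word 1: "anybody" (length 7)
Word 2: "anywhere" (length 8)
One optimal edit sequence:
  1. keep 'a'
  2. keep 'n'
  3. keep 'y'
  4. insert 'w'  (+1)
  5. substitute 'b' -> 'h'  (+1)
  6. substitute 'o' -> 'e'  (+1)
  7. substitute 'd' -> 'r'  (+1)
  8. substitute 'y' -> 'e'  (+1)
Edit distance = 5
Max length = max(7, 8) = 8
Similarity = 1 - 5/8
= 0.3750


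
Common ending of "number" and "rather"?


Word 1: "number"
Word 2: "rather"
Comparing from end:
  Pos -1: 'r' == 'r'
  Pos -2: 'e' == 'e'
  Pos -3: 'b' != 'h' (stop)
LCS = "er" (length 2)


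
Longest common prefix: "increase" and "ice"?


Word 1: "increase"
Word 2: "ice"
Comparing from start:
  Pos 0: 'i' == 'i'
  Pos 1: 'n' != 'c' (stop)
LCP = "i" (length 1)


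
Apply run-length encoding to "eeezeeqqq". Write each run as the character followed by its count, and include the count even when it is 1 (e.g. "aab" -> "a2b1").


String: "eeezeeqqq"
Scanning for consecutive runs:
  'e' x 3
  'z' x 1
  'e' x 2
  'q' x 3
RLE = "e3z1e2q3"


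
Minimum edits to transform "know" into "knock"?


Word 1: "know" (length 4)
Word 2: "knock" (length 5)
One optimal edit sequence (insert/delete/substitute each cost 1):
  1. keep 'k'
  2. keep 'n'
  3. keep 'o'
  4. insert 'c'  (+1)
  5. substitute 'w' -> 'k'  (+1)
Total edit operations: 2
Edit distance = 2


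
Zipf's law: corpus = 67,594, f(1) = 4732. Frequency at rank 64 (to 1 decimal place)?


Zipf's law: f(r) = f(1) / r
f(1) = 4732
f(64) = 4732 / 64
= 73.9 occurrences


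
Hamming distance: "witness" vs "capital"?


Comparing character by character (same length = 7):
  Pos 0: 'w' vs 'c' !=
  Pos 1: 'i' vs 'a' !=
  Pos 2: 't' vs 'p' !=
  Pos 3: 'n' vs 'i' !=
  Pos 4: 'e' vs 't' !=
  Pos 5: 's' vs 'a' !=
  Pos 6: 's' vs 'l' !=
Hamming distance = 7


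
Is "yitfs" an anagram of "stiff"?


Word 1: "stiff" → sorted: ffist
Word 2: "yitfs" → sorted: fisty
Same letters? ffist != fisty
Anagram = No


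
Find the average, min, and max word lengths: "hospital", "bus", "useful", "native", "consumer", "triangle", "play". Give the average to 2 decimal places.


Lengths: "hospital"=8, "bus"=3, "useful"=6, "native"=6, "consumer"=8, "triangle"=8, "play"=4
Sum = 43, Count = 7
Average = 43/7 = 6.14
= avg=6.14, min=3, max=8


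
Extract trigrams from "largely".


Word: "largely" (length 7)
Number of trigrams = 7 - 3 + 1 = 5
  Position 0: "lar"
  Position 1: "arg"
  Position 2: "rge"
  Position 3: "gel"
  Position 4: "ely"
Trigrams = "lar", "arg", "rge", "gel", "ely"


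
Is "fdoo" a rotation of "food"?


Word: "food", Candidate: "fdoo"
Method: check if candidate is substring of word+word
"foodfood" contains "fdoo"? No
Is rotation = No


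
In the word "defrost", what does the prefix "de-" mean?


Prefix: de-
As in: defrost -> de- + frost
Meaning = remove / reverse


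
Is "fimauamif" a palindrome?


Word: "fimauamif"
Reversed: "fimauamif"
Forward == Backward? fimauamif == fimauamif
Palindrome = Yes


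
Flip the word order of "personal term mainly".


Original: "personal term mainly"
Words (1..n): personal | term | mainly
Reversed (n..1): mainly | term | personal
Result = "mainly term personal"


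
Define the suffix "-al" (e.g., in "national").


Suffix: -al
As in: national -> nation + -al
Meaning = relating to


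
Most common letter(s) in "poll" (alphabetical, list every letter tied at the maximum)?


Word: "poll"
Letter counts:
  'l': 2
  'o': 1
  'p': 1
Maximum count = 2
Most frequent = 'l' (2 times each)


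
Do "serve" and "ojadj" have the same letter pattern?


Pattern of "serve": [0, 1, 2, 3, 1]
Pattern of "ojadj": [0, 1, 2, 3, 1]
Patterns match
Same pattern = Yes


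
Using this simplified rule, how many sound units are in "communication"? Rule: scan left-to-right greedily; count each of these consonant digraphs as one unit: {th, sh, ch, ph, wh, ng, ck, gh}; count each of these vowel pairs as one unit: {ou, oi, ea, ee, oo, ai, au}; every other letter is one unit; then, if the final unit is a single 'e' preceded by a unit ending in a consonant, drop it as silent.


Word: "communication" (13 letters)
Left-to-right scan:
  (1) 'c' (letter)
  (2) 'o' (letter)
  (3) 'm' (letter)
  (4) 'm' (letter)
  (5) 'u' (letter)
  (6) 'n' (letter)
  (7) 'i' (letter)
  (8) 'c' (letter)
  (9) 'a' (letter)
  (10) 't' (letter)
  (11) 'i' (letter)
  (12) 'o' (letter)
  (13) 'n' (letter)
Units from scan: 13
Sound units = 13 units


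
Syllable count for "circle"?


Word: "circle"
Syllable breakdown: cir | cle
Counting: 2 parts
= 2 syllables


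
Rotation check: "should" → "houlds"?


Word: "should", Candidate: "houlds"
Method: check if candidate is substring of word+word
"shouldshould" contains "houlds"? Yes
Is rotation = Yes


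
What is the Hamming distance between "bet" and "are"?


Comparing character by character (same length = 3):
  Pos 0: 'b' vs 'a' !=
  Pos 1: 'e' vs 'r' !=
  Pos 2: 't' vs 'e' !=
Hamming distance = 3


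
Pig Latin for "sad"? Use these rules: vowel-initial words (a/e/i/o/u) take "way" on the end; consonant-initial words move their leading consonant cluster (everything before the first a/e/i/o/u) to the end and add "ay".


Word: "sad"
Starts with consonant(s) → move to end, add 'ay'
Consonant cluster: "s"
Pig Latin = "adsay"


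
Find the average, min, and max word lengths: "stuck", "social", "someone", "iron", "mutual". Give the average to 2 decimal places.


Lengths: "stuck"=5, "social"=6, "someone"=7, "iron"=4, "mutual"=6
Sum = 28, Count = 5
Average = 28/5 = 5.60
= avg=5.60, min=4, max=7


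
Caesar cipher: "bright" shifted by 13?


Word: "bright"
Shift: 13
Each letter → (letter + shift) mod 26:
  'b' (1) + 13 = 14 → 'o'
  'r' (17) + 13 = 4 → 'e'
  'i' (8) + 13 = 21 → 'v'
  'g' (6) + 13 = 19 → 't'
  'h' (7) + 13 = 20 → 'u'
  't' (19) + 13 = 6 → 'g'
Result = "oevtug"


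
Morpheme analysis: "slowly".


Word: "slowly"
Morphemes: slow | -ly
Each morpheme carries meaning
= 2 morphemes


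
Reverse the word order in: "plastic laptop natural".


Original: "plastic laptop natural"
Words (1..n): plastic | laptop | natural
Reversed (n..1): natural | laptop | plastic
Result = "natural laptop plastic"


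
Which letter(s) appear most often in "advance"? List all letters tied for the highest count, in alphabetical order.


Word: "advance"
Letter counts:
  'a': 2
  'c': 1
  'd': 1
  'e': 1
  'n': 1
  'v': 1
Maximum count = 2
Most frequent = 'a' (2 times each)


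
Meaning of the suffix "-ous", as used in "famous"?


Suffix: -ous
As in: famous -> fame + -ous, with a spelling change
Meaning = having quality of


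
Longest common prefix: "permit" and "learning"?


Word 1: "permit"
Word 2: "learning"
Comparing from start:
  Pos 0: 'p' != 'l' (stop)
LCP = "" (length 0)


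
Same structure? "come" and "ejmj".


Pattern of "come": [0, 1, 2, 3]
Pattern of "ejmj": [0, 1, 2, 1]
Patterns do not match
Same pattern = No


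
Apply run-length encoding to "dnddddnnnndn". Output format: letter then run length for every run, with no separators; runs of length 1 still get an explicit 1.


String: "dnddddnnnndn"
Scanning for consecutive runs:
  'd' x 1
  'n' x 1
  'd' x 4
  'n' x 4
  'd' x 1
  'n' x 1
RLE = "d1n1d4n4d1n1"


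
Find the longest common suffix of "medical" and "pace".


Word 1: "medical"
Word 2: "pace"
Comparing from end:
  Pos -1: 'l' != 'e' (stop)
LCS = "" (length 0)


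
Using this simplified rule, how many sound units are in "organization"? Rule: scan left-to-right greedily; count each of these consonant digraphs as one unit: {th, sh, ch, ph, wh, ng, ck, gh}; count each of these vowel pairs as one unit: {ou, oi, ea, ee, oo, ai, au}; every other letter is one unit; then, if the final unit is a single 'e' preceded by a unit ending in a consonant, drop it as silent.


Word: "organization" (12 letters)
Left-to-right scan:
  (1) 'o' (letter)
  (2) 'r' (letter)
  (3) 'g' (letter)
  (4) 'a' (letter)
  (5) 'n' (letter)
  (6) 'i' (letter)
  (7) 'z' (letter)
  (8) 'a' (letter)
  (9) 't' (letter)
  (10) 'i' (letter)
  (11) 'o' (letter)
  (12) 'n' (letter)
Units from scan: 12
Sound units = 12 units


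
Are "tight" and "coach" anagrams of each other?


Word 1: "tight" → sorted: ghitt
Word 2: "coach" → sorted: accho
Same letters? ghitt != accho
Anagram = No


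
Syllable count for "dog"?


Word: "dog"
Syllable breakdown: dog
Counting: 1 part
= 1 syllable


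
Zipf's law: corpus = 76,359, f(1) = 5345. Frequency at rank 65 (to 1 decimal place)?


Zipf's law: f(r) = f(1) / r
f(1) = 5345
f(65) = 5345 / 65
= 82.2 occurrences


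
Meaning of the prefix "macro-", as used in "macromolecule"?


Prefix: macro-
Example: macromolecule = macro- + molecule
Meaning = large


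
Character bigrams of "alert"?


Word: "alert" (length 5)
Number of bigrams = 5 - 2 + 1 = 4
  Position 0: "al"
  Position 1: "le"
  Position 2: "er"
  Position 3: "rt"
Bigrams = "al", "le", "er", "rt"


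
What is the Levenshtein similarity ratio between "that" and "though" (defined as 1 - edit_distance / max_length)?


Word 1: "that" (length 4)
Word 2: "though" (length 6)
One optimal edit sequence:
  1. keep 't'
  2. keep 'h'
  3. insert 'o'  (+1)
  4. insert 'u'  (+1)
  5. substitute 'a' -> 'g'  (+1)
  6. substitute 't' -> 'h'  (+1)
Edit distance = 4
Max length = max(4, 6) = 6
Similarity = 1 - 4/6
= 0.3333


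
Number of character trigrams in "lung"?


Word: "lung" (length 4)
Number of 3-grams = length - 3 + 1 = 4 - 3 + 1
= 2


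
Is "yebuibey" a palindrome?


Word: "yebuibey"
Reversed: "yebiubey"
Forward == Backward? yebuibey != yebiubey
Palindrome = No


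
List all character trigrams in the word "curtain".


Word: "curtain" (length 7)
Number of trigrams = 7 - 3 + 1 = 5
  Position 0: "cur"
  Position 1: "urt"
  Position 2: "rta"
  Position 3: "tai"
  Position 4: "ain"
Trigrams = "cur", "urt", "rta", "tai", "ain"


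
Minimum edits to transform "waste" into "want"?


Word 1: "waste" (length 5)
Word 2: "want" (length 4)
One optimal edit sequence (insert/delete/substitute each cost 1):
  1. keep 'w'
  2. keep 'a'
  3. substitute 's' -> 'n'  (+1)
  4. keep 't'
  5. delete 'e'  (+1)
Total edit operations: 2
Edit distance = 2


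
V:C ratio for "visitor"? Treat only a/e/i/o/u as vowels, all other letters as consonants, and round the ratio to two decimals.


Word: "visitor"
Vowels (a,e,i,o,u): 3
Consonants: 4
Ratio = 3/4
= 0.75


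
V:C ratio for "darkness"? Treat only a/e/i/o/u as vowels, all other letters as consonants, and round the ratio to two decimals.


Word: "darkness"
Vowels (a,e,i,o,u): 2
Consonants: 6
Ratio = 2/6
= 0.33


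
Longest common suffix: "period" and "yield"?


Word 1: "period"
Word 2: "yield"
Comparing from end:
  Pos -1: 'd' == 'd'
  Pos -2: 'o' != 'l' (stop)
LCS = "d" (length 1)


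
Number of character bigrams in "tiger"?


Word: "tiger" (length 5)
Number of 2-grams = length - 2 + 1 = 5 - 2 + 1
= 4


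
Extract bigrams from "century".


Word: "century" (length 7)
Number of bigrams = 7 - 2 + 1 = 6
  Position 0: "ce"
  Position 1: "en"
  Position 2: "nt"
  Position 3: "tu"
  Position 4: "ur"
  Position 5: "ry"
Bigrams = "ce", "en", "nt", "tu", "ur", "ry"


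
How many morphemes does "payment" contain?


Word: "payment"
Morphemes: pay | -ment
Each morpheme carries meaning
= 2 morphemes


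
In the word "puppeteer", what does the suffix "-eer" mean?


Suffix: -eer
Example: puppeteer = puppet + -eer
Meaning = one who is concerned with


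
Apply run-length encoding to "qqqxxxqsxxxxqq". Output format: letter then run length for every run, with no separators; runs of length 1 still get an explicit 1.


String: "qqqxxxqsxxxxqq"
Scanning for consecutive runs:
  'q' x 3
  'x' x 3
  'q' x 1
  's' x 1
  'x' x 4
  'q' x 2
RLE = "q3x3q1s1x4q2"


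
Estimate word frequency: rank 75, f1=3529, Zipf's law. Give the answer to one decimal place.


Zipf's law: f(r) = f(1) / r
f(1) = 3529
f(75) = 3529 / 75
= 47.1 occurrences


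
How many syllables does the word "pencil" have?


Word: "pencil"
Syllable breakdown: pen / cil
Counting: 2 parts
= 2 syllables


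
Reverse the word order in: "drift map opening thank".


Original: "drift map opening thank"
Words (1..n): drift | map | opening | thank
Reversed (n..1): thank | opening | map | drift
Result = "thank opening map drift"


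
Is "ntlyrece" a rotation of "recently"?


Word: "recently", Candidate: "ntlyrece"
Method: check if candidate is substring of word+word
"recentlyrecently" contains "ntlyrece"? Yes
Is rotation = Yes


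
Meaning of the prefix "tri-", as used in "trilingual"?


Prefix: tri-
Example: trilingual = tri- + lingual
Meaning = three


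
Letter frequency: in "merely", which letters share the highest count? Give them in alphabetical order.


Word: "merely"
Letter counts:
  'e': 2
  'l': 1
  'm': 1
  'r': 1
  'y': 1
Maximum count = 2
Most frequent = 'e' (2 times each)


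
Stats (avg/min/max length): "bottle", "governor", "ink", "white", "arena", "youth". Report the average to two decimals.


Lengths: "bottle"=6, "governor"=8, "ink"=3, "white"=5, "arena"=5, "youth"=5
Sum = 32, Count = 6
Average = 32/6 = 5.33
= avg=5.33, min=3, max=8


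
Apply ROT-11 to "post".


Word: "post"
Shift: 11
Each letter → (letter + shift) mod 26:
  'p' (15) + 11 = 0 → 'a'
  'o' (14) + 11 = 25 → 'z'
  's' (18) + 11 = 3 → 'd'
  't' (19) + 11 = 4 → 'e'
Result = "azde"


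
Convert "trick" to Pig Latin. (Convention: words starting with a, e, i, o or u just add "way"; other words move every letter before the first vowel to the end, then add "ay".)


Word: "trick"
Starts with consonant(s) → move to end, add 'ay'
Consonant cluster: "tr"
Pig Latin = "icktray"


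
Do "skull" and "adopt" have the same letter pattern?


Pattern of "skull": [0, 1, 2, 3, 3]
Pattern of "adopt": [0, 1, 2, 3, 4]
Patterns do not match
Same pattern = No


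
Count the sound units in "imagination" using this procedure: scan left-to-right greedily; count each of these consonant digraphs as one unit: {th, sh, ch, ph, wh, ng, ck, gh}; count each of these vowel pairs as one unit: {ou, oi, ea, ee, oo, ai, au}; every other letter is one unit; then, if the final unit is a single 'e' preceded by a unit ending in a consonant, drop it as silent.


Word: "imagination" (11 letters)
Left-to-right scan:
  (1) 'i' (letter)
  (2) 'm' (letter)
  (3) 'a' (letter)
  (4) 'g' (letter)
  (5) 'i' (letter)
  (6) 'n' (letter)
  (7) 'a' (letter)
  (8) 't' (letter)
  (9) 'i' (letter)
  (10) 'o' (letter)
  (11) 'n' (letter)
Units from scan: 11
Sound units = 11 units


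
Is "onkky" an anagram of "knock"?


Word 1: "knock" → sorted: ckkno
Word 2: "onkky" → sorted: kknoy
Same letters? ckkno != kknoy
Anagram = No


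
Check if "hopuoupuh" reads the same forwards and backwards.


Word: "hopuoupuh"
Reversed: "hupuoupoh"
Forward == Backward? hopuoupuh != hupuoupoh
Palindrome = No


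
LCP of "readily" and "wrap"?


Word 1: "readily"
Word 2: "wrap"
Comparing from start:
  Pos 0: 'r' != 'w' (stop)
LCP = "" (length 0)


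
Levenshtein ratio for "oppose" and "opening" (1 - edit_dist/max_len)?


Word 1: "oppose" (length 6)
Word 2: "opening" (length 7)
One optimal edit sequence:
  1. keep 'o'
  2. keep 'p'
  3. insert 'e'  (+1)
  4. substitute 'p' -> 'n'  (+1)
  5. substitute 'o' -> 'i'  (+1)
  6. substitute 's' -> 'n'  (+1)
  7. substitute 'e' -> 'g'  (+1)
Edit distance = 5
Max length = max(6, 7) = 7
Similarity = 1 - 5/7
= 0.2857


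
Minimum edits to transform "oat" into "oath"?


Word 1: "oat" (length 3)
Word 2: "oath" (length 4)
One optimal edit sequence (insert/delete/substitute each cost 1):
  1. keep 'o'
  2. keep 'a'
  3. keep 't'
  4. insert 'h'  (+1)
Total edit operations: 1
Edit distance = 1


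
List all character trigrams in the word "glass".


Word: "glass" (length 5)
Number of trigrams = 5 - 3 + 1 = 3
  Position 0: "gla"
  Position 1: "las"
  Position 2: "ass"
Trigrams = "gla", "las", "ass"


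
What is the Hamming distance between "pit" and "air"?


Comparing character by character (same length = 3):
  Pos 0: 'p' vs 'a' !=
  Pos 1: 'i' vs 'i' =
  Pos 2: 't' vs 'r' !=
Hamming distance = 2


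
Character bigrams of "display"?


Word: "display" (length 7)
Number of bigrams = 7 - 2 + 1 = 6
  Position 0: "di"
  Position 1: "is"
  Position 2: "sp"
  Position 3: "pl"
  Position 4: "la"
  Position 5: "ay"
Bigrams = "di", "is", "sp", "pl", "la", "ay"


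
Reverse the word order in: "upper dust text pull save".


Original: "upper dust text pull save"
Words (1..n): upper | dust | text | pull | save
Reversed (n..1): save | pull | text | dust | upper
Result = "save pull text dust upper"


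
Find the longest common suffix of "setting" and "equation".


Word 1: "setting"
Word 2: "equation"
Comparing from end:
  Pos -1: 'g' != 'n' (stop)
LCS = "" (length 0)


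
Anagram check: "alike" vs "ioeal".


Word 1: "alike" → sorted: aeikl
Word 2: "ioeal" → sorted: aeilo
Same letters? aeikl != aeilo
Anagram = No


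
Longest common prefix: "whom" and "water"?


Word 1: "whom"
Word 2: "water"
Comparing from start:
  Pos 0: 'w' == 'w'
  Pos 1: 'h' != 'a' (stop)
LCP = "w" (length 1)


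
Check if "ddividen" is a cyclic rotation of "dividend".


Word: "dividend", Candidate: "ddividen"
Method: check if candidate is substring of word+word
"dividenddividend" contains "ddividen"? Yes
Is rotation = Yes


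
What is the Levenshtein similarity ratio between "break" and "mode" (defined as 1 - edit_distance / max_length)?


Word 1: "break" (length 5)
Word 2: "mode" (length 4)
One optimal edit sequence:
  1. delete 'b'  (+1)
  2. substitute 'r' -> 'm'  (+1)
  3. substitute 'e' -> 'o'  (+1)
  4. substitute 'a' -> 'd'  (+1)
  5. substitute 'k' -> 'e'  (+1)
Edit distance = 5
Max length = max(5, 4) = 5
Similarity = 1 - 5/5
= 0.0000


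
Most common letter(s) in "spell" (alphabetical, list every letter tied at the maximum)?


Word: "spell"
Letter counts:
  'e': 1
  'l': 2
  'p': 1
  's': 1
Maximum count = 2
Most frequent = 'l' (2 times each)


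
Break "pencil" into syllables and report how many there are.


Word: "pencil"
Syllable breakdown: pen | cil
Counting: 2 parts
= 2 syllables


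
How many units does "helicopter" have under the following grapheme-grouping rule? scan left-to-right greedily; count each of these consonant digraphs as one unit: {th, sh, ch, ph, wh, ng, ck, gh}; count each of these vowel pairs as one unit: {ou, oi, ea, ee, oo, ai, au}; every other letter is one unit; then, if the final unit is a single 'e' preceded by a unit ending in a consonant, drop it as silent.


Word: "helicopter" (10 letters)
Left-to-right scan:
  1. 'h' (letter)
  2. 'e' (letter)
  3. 'l' (letter)
  4. 'i' (letter)
  5. 'c' (letter)
  6. 'o' (letter)
  7. 'p' (letter)
  8. 't' (letter)
  9. 'e' (letter)
  10. 'r' (letter)
Units from scan: 10
Sound units = 10 units


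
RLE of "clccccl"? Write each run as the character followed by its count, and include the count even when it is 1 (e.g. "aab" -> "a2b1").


String: "clccccl"
Scanning for consecutive runs:
  'c' x 1
  'l' x 1
  'c' x 4
  'l' x 1
RLE = "c1l1c4l1"


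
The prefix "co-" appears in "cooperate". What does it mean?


Prefix: co-
Example: cooperate (co- + operate)
Meaning = together


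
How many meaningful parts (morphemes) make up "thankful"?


Word: "thankful"
Morphemes: thank | -ful
Each morpheme carries meaning
= 2 morphemes


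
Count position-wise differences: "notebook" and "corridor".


Comparing character by character (same length = 8):
  Pos 0: 'n' vs 'c' !=
  Pos 1: 'o' vs 'o' =
  Pos 2: 't' vs 'r' !=
  Pos 3: 'e' vs 'r' !=
  Pos 4: 'b' vs 'i' !=
  Pos 5: 'o' vs 'd' !=
  Pos 6: 'o' vs 'o' =
  Pos 7: 'k' vs 'r' !=
Hamming distance = 6


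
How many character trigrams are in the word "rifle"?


Word: "rifle" (length 5)
Number of 3-grams = length - 3 + 1 = 5 - 3 + 1
= 3


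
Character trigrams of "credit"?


Word: "credit" (length 6)
Number of trigrams = 6 - 3 + 1 = 4
  Position 0: "cre"
  Position 1: "red"
  Position 2: "edi"
  Position 3: "dit"
Trigrams = "cre", "red", "edi", "dit"


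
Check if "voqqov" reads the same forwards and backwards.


Word: "voqqov"
Reversed: "voqqov"
Forward == Backward? voqqov == voqqov
Palindrome = Yes


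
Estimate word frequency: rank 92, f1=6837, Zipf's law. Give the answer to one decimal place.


Zipf's law: f(r) = f(1) / r
f(1) = 6837
f(92) = 6837 / 92
= 74.3 occurrences


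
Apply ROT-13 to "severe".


Word: "severe"
Shift: 13
Each letter → (letter + shift) mod 26:
  's' (18) + 13 = 5 → 'f'
  'e' (4) + 13 = 17 → 'r'
  'v' (21) + 13 = 8 → 'i'
  'e' (4) + 13 = 17 → 'r'
  'r' (17) + 13 = 4 → 'e'
  'e' (4) + 13 = 17 → 'r'
Result = "frirer"


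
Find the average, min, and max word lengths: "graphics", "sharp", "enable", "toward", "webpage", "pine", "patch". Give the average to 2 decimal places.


Lengths: "graphics"=8, "sharp"=5, "enable"=6, "toward"=6, "webpage"=7, "pine"=4, "patch"=5
Sum = 41, Count = 7
Average = 41/7 = 5.86
= avg=5.86, min=4, max=8


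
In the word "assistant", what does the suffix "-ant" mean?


Suffix: -ant
Example: assistant = assist + -ant
Meaning = one who / that which


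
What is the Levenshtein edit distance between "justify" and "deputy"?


Word 1: "justify" (length 7)
Word 2: "deputy" (length 6)
One optimal edit sequence (insert/delete/substitute each cost 1):
  1. delete 'j'  (+1)
  2. substitute 'u' -> 'd'  (+1)
  3. substitute 's' -> 'e'  (+1)
  4. substitute 't' -> 'p'  (+1)
  5. substitute 'i' -> 'u'  (+1)
  6. substitute 'f' -> 't'  (+1)
  7. keep 'y'
Total edit operations: 6
Edit distance = 6


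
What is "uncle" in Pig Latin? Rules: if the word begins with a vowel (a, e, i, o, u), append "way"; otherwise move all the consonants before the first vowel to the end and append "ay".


Word: "uncle"
Starts with vowel → add 'way'
Pig Latin = "uncleway"


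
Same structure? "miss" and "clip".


Pattern of "miss": [0, 1, 2, 2]
Pattern of "clip": [0, 1, 2, 3]
Patterns do not match
Same pattern = No


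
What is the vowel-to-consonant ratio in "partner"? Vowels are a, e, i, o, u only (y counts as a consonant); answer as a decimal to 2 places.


Word: "partner"
Vowels (a,e,i,o,u): 2
Consonants: 5
Ratio = 2/5
= 0.40


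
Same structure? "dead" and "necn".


Pattern of "dead": [0, 1, 2, 0]
Pattern of "necn": [0, 1, 2, 0]
Patterns match
Same pattern = Yes


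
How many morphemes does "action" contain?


Word: "action"
Morphemes: act | -ion
Each morpheme carries meaning
= 2 morphemes


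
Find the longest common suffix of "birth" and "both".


Word 1: "birth"
Word 2: "both"
Comparing from end:
  Pos -1: 'h' == 'h'
  Pos -2: 't' == 't'
  Pos -3: 'r' != 'o' (stop)
LCS = "th" (length 2)


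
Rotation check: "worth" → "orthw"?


Word: "worth", Candidate: "orthw"
Method: check if candidate is substring of word+word
"worthworth" contains "orthw"? Yes
Is rotation = Yes


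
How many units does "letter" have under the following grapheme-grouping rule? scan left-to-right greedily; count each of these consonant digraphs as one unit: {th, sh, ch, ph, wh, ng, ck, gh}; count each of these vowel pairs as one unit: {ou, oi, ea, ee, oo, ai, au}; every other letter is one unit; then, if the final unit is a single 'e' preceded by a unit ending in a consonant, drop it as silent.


Word: "letter" (6 letters)
Left-to-right scan:
  (1) 'l' (letter)
  (2) 'e' (letter)
  (3) 't' (letter)
  (4) 't' (letter)
  (5) 'e' (letter)
  (6) 'r' (letter)
Units from scan: 6
Sound units = 6 units


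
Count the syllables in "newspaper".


Word: "newspaper"
Syllable breakdown: news · pa · per
Counting: 3 parts
= 3 syllables


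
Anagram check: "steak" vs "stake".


Word 1: "steak" → sorted: aekst
Word 2: "stake" → sorted: aekst
Same letters? aekst == aekst
Anagram = Yes


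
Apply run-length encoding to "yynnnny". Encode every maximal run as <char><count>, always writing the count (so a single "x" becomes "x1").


String: "yynnnny"
Scanning for consecutive runs:
  'y' x 2
  'n' x 4
  'y' x 1
RLE = "y2n4y1"


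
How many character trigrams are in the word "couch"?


Word: "couch" (length 5)
Number of 3-grams = length - 3 + 1 = 5 - 3 + 1
= 3


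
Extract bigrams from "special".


Word: "special" (length 7)
Number of bigrams = 7 - 2 + 1 = 6
  Position 0: "sp"
  Position 1: "pe"
  Position 2: "ec"
  Position 3: "ci"
  Position 4: "ia"
  Position 5: "al"
Bigrams = "sp", "pe", "ec", "ci", "ia", "al"


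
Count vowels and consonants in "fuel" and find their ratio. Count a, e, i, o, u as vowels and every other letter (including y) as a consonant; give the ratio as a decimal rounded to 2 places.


Word: "fuel"
Vowels (a,e,i,o,u): 2
Consonants: 2
Ratio = 2/2
= 1.00


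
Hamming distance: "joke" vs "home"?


Comparing character by character (same length = 4):
  Pos 0: 'j' vs 'h' !=
  Pos 1: 'o' vs 'o' =
  Pos 2: 'k' vs 'm' !=
  Pos 3: 'e' vs 'e' =
Hamming distance = 2


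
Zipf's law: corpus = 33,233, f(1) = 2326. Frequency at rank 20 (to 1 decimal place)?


Zipf's law: f(r) = f(1) / r
f(1) = 2326
f(20) = 2326 / 20
= 116.3 occurrences


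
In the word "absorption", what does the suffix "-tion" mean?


Suffix: -tion
Example: absorption (absorb + -tion, with a spelling change)
Meaning = act or process


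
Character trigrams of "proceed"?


Word: "proceed" (length 7)
Number of trigrams = 7 - 3 + 1 = 5
  Position 0: "pro"
  Position 1: "roc"
  Position 2: "oce"
  Position 3: "cee"
  Position 4: "eed"
Trigrams = "pro", "roc", "oce", "cee", "eed"


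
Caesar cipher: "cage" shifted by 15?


Word: "cage"
Shift: 15
Each letter → (letter + shift) mod 26:
  'c' (2) + 15 = 17 → 'r'
  'a' (0) + 15 = 15 → 'p'
  'g' (6) + 15 = 21 → 'v'
  'e' (4) + 15 = 19 → 't'
Result = "rpvt"


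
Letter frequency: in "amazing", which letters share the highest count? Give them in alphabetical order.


Word: "amazing"
Letter counts:
  'a': 2
  'g': 1
  'i': 1
  'm': 1
  'n': 1
  'z': 1
Maximum count = 2
Most frequent = 'a' (2 times each)


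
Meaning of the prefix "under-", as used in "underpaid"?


Prefix: under-
Example: underpaid (under- + paid)
Meaning = insufficient


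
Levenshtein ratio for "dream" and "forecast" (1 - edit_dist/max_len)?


Word 1: "dream" (length 5)
Word 2: "forecast" (length 8)
One optimal edit sequence:
  1. insert 'f'  (+1)
  2. substitute 'd' -> 'o'  (+1)
  3. keep 'r'
  4. keep 'e'
  5. insert 'c'  (+1)
  6. keep 'a'
  7. insert 's'  (+1)
  8. substitute 'm' -> 't'  (+1)
Edit distance = 5
Max length = max(5, 8) = 8
Similarity = 1 - 5/8
= 0.3750


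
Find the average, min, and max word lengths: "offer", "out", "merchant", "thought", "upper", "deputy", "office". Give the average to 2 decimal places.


Lengths: "offer"=5, "out"=3, "merchant"=8, "thought"=7, "upper"=5, "deputy"=6, "office"=6
Sum = 40, Count = 7
Average = 40/7 = 5.71
= avg=5.71, min=3, max=8


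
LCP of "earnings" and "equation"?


Word 1: "earnings"
Word 2: "equation"
Comparing from start:
  Pos 0: 'e' == 'e'
  Pos 1: 'a' != 'q' (stop)
LCP = "e" (length 1)


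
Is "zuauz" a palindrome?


Word: "zuauz"
Reversed: "zuauz"
Forward == Backward? zuauz == zuauz
Palindrome = Yes


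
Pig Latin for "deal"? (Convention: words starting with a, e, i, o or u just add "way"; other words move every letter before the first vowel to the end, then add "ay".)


Word: "deal"
Starts with consonant(s) → move to end, add 'ay'
Consonant cluster: "d"
Pig Latin = "ealday"


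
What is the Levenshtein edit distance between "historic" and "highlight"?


Word 1: "historic" (length 8)
Word 2: "highlight" (length 9)
One optimal edit sequence (insert/delete/substitute each cost 1):
  1. keep 'h'
  2. keep 'i'
  3. insert 'g'  (+1)
  4. substitute 's' -> 'h'  (+1)
  5. substitute 't' -> 'l'  (+1)
  6. substitute 'o' -> 'i'  (+1)
  7. substitute 'r' -> 'g'  (+1)
  8. substitute 'i' -> 'h'  (+1)
  9. substitute 'c' -> 't'  (+1)
Total edit operations: 7
Edit distance = 7


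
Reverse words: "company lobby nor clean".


Original: "company lobby nor clean"
Words (1..n): company | lobby | nor | clean
Reversed (n..1): clean | nor | lobby | company
Result = "clean nor lobby company"


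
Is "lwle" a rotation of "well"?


Word: "well", Candidate: "lwle"
Method: check if candidate is substring of word+word
"wellwell" contains "lwle"? No
Is rotation = No


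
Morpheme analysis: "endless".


Word: "endless"
Morphemes: end | -less
Each morpheme carries meaning
= 2 morphemes


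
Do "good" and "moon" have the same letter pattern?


Pattern of "good": [0, 1, 1, 2]
Pattern of "moon": [0, 1, 1, 2]
Patterns match
Same pattern = Yes


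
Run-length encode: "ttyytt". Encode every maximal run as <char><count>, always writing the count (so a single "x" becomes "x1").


String: "ttyytt"
Scanning for consecutive runs:
  't' x 2
  'y' x 2
  't' x 2
RLE = "t2y2t2"


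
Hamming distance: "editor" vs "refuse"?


Comparing character by character (same length = 6):
  Pos 0: 'e' vs 'r' !=
  Pos 1: 'd' vs 'e' !=
  Pos 2: 'i' vs 'f' !=
  Pos 3: 't' vs 'u' !=
  Pos 4: 'o' vs 's' !=
  Pos 5: 'r' vs 'e' !=
Hamming distance = 6


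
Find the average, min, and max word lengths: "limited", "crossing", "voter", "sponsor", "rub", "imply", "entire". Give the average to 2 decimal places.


Lengths: "limited"=7, "crossing"=8, "voter"=5, "sponsor"=7, "rub"=3, "imply"=5, "entire"=6
Sum = 41, Count = 7
Average = 41/7 = 5.86
= avg=5.86, min=3, max=8


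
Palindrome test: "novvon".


Word: "novvon"
Reversed: "novvon"
Forward == Backward? novvon == novvon
Palindrome = Yes


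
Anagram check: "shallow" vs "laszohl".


Word 1: "shallow" → sorted: ahllosw
Word 2: "laszohl" → sorted: ahllosz
Same letters? ahllosw != ahllosz
Anagram = No


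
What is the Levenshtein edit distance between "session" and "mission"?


Word 1: "session" (length 7)
Word 2: "mission" (length 7)
One optimal edit sequence (insert/delete/substitute each cost 1):
  1. substitute 's' -> 'm'  (+1)
  2. substitute 'e' -> 'i'  (+1)
  3. keep 's'
  4. keep 's'
  5. keep 'i'
  6. keep 'o'
  7. keep 'n'
Total edit operations: 2
Edit distance = 2


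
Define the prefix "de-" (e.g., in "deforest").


Prefix: de-
Example: deforest (de- + forest)
Meaning = remove / reverse


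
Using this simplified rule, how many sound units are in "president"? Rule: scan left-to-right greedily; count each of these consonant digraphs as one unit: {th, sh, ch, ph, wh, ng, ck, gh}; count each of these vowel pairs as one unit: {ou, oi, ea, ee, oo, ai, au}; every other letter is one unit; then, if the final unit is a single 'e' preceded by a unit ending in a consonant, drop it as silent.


Word: "president" (9 letters)
Left-to-right scan:
  [1] 'p' (letter)
  [2] 'r' (letter)
  [3] 'e' (letter)
  [4] 's' (letter)
  [5] 'i' (letter)
  [6] 'd' (letter)
  [7] 'e' (letter)
  [8] 'n' (letter)
  [9] 't' (letter)
Units from scan: 9
Sound units = 9 units


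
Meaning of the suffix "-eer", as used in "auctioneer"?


Suffix: -eer
As in: auctioneer -> auction + -eer
Meaning = one who is concerned with


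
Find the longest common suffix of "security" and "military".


Word 1: "security"
Word 2: "military"
Comparing from end:
  Pos -1: 'y' == 'y'
  Pos -2: 't' != 'r' (stop)
LCS = "y" (length 1)


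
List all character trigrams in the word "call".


Word: "call" (length 4)
Number of trigrams = 4 - 3 + 1 = 2
  Position 0: "cal"
  Position 1: "all"
Trigrams = "cal", "all"


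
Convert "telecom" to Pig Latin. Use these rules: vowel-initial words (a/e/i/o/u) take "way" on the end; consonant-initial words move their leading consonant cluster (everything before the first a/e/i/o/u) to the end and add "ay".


Word: "telecom"
Starts with consonant(s) → move to end, add 'ay'
Consonant cluster: "t"
Pig Latin = "elecomtay"


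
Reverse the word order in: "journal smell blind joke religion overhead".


Original: "journal smell blind joke religion overhead"
Words (1..n): journal | smell | blind | joke | religion | overhead
Reversed (n..1): overhead | religion | joke | blind | smell | journal
Result = "overhead religion joke blind smell journal"
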